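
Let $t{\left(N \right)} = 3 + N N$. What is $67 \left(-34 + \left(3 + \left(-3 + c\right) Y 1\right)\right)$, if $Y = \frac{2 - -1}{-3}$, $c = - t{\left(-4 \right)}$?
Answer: $-603$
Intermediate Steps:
$t{\left(N \right)} = 3 + N^{2}$
$c = -19$ ($c = - (3 + \left(-4\right)^{2}) = - (3 + 16) = \left(-1\right) 19 = -19$)
$Y = -1$ ($Y = \left(2 + 1\right) \left(- \frac{1}{3}\right) = 3 \left(- \frac{1}{3}\right) = -1$)
$67 \left(-34 + \left(3 + \left(-3 + c\right) Y 1\right)\right) = 67 \left(-34 + \left(3 + \left(-3 - 19\right) \left(-1\right) 1\right)\right) = 67 \left(-34 + \left(3 + \left(-22\right) \left(-1\right) 1\right)\right) = 67 \left(-34 + \left(3 + 22 \cdot 1\right)\right) = 67 \left(-34 + \left(3 + 22\right)\right) = 67 \left(-34 + 25\right) = 67 \left(-9\right) = -603$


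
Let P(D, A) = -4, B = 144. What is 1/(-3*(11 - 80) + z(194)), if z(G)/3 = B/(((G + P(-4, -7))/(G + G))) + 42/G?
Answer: 9215/10042866 ≈ 0.00091757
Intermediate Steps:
z(G) = 126/G + 864*G/(-4 + G) (z(G) = 3*(144/(((G - 4)/(G + G))) + 42/G) = 3*(144/(((-4 + G)/((2*G)))) + 42/G) = 3*(144/(((-4 + G)*(1/(2*G)))) + 42/G) = 3*(144/(((-4 + G)/(2*G))) + 42/G) = 3*(144*(2*G/(-4 + G)) + 42/G) = 3*(288*G/(-4 + G) + 42/G) = 3*(42/G + 288*G/(-4 + G)) = 126/G + 864*G/(-4 + G))
1/(-3*(11 - 80) + z(194)) = 1/(-3*(11 - 80) + 18*(-28 + 7*194 + 48*194²)/(194*(-4 + 194))) = 1/(-3*(-69) + 18*(1/194)*(-28 + 1358 + 48*37636)/190) = 1/(207 + 18*(1/194)*(1/190)*(-28 + 1358 + 1806528)) = 1/(207 + 18*(1/194)*(1/190)*1807858) = 1/(207 + 8135361/9215) = 1/(10042866/9215) = 9215/10042866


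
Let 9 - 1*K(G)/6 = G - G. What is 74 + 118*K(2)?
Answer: 6446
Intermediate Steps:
K(G) = 54 (K(G) = 54 - 6*(G - G) = 54 - 6*0 = 54 + 0 = 54)
74 + 118*K(2) = 74 + 118*54 = 74 + 6372 = 6446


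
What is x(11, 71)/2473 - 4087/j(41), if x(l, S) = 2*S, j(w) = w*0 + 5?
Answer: -10106441/12365 ≈ -817.34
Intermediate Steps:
j(w) = 5 (j(w) = 0 + 5 = 5)
x(11, 71)/2473 - 4087/j(41) = (2*71)/2473 - 4087/5 = 142*(1/2473) - 4087*⅕ = 142/2473 - 4087/5 = -10106441/12365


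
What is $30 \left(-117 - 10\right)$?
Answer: $-3810$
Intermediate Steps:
$30 \left(-117 - 10\right) = 30 \left(-127\right) = -3810$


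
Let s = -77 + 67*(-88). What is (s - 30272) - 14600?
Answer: -50845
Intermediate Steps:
s = -5973 (s = -77 - 5896 = -5973)
(s - 30272) - 14600 = (-5973 - 30272) - 14600 = -36245 - 14600 = -50845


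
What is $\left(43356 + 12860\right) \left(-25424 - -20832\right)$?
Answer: $-258143872$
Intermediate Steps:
$\left(43356 + 12860\right) \left(-25424 - -20832\right) = 56216 \left(-25424 + 20832\right) = 56216 \left(-4592\right) = -258143872$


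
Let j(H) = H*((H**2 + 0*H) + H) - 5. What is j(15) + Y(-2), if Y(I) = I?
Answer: 3593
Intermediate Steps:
j(H) = -5 + H*(H + H**2) (j(H) = H*((H**2 + 0) + H) - 5 = H*(H**2 + H) - 5 = H*(H + H**2) - 5 = -5 + H*(H + H**2))
j(15) + Y(-2) = (-5 + 15**2 + 15**3) - 2 = (-5 + 225 + 3375) - 2 = 3595 - 2 = 3593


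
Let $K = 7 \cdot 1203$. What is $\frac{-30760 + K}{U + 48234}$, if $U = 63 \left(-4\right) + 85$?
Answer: $- \frac{22339}{48067} \approx -0.46475$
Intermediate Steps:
$U = -167$ ($U = -252 + 85 = -167$)
$K = 8421$
$\frac{-30760 + K}{U + 48234} = \frac{-30760 + 8421}{-167 + 48234} = - \frac{22339}{48067}$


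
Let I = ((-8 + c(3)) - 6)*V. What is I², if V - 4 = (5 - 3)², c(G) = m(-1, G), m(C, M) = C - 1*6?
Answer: 28224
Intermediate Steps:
m(C, M) = -6 + C (m(C, M) = C - 6 = -6 + C)
c(G) = -7 (c(G) = -6 - 1 = -7)
V = 8 (V = 4 + (5 - 3)² = 4 + 2² = 4 + 4 = 8)
I = -168 (I = ((-8 - 7) - 6)*8 = (-15 - 6)*8 = -21*8 = -168)
I² = (-168)² = 28224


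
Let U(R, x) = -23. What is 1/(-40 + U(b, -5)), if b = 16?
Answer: -1/63 ≈ -0.015873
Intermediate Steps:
1/(-40 + U(b, -5)) = 1/(-40 - 23) = 1/(-63) = -1/63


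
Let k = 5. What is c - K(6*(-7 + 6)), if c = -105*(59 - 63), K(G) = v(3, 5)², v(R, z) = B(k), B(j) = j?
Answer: 395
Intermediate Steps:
v(R, z) = 5
K(G) = 25 (K(G) = 5² = 25)
c = 420 (c = -105*(-4) = 420)
c - K(6*(-7 + 6)) = 420 - 1*25 = 420 - 25 = 395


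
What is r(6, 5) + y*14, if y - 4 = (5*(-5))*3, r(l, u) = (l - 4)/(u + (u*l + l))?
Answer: -40752/41 ≈ -993.95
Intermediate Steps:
r(l, u) = (-4 + l)/(l + u + l*u) (r(l, u) = (-4 + l)/(u + (l*u + l)) = (-4 + l)/(u + (l + l*u)) = (-4 + l)/(l + u + l*u))
y = -71 (y = 4 + (5*(-5))*3 = 4 - 25*3 = 4 - 75 = -71)
r(6, 5) + y*14 = (-4 + 6)/(6 + 5 + 6*5) - 71*14 = 2/(6 + 5 + 30) - 994 = 2/41 - 994 = -40752/41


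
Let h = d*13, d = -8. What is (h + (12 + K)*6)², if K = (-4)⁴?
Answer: 2262016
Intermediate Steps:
K = 256
h = -104 (h = -8*13 = -104)
(h + (12 + K)*6)² = (-104 + (12 + 256)*6)² = (-104 + 268*6)² = (-104 + 1608)² = 1504² = 2262016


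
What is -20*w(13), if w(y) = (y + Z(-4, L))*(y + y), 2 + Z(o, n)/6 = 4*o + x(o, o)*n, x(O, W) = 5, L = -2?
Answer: 80600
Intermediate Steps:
Z(o, n) = -12 + 24*o + 30*n (Z(o, n) = -12 + 6*(4*o + 5*n) = -12 + (24*o + 30*n) = -12 + 24*o + 30*n)
w(y) = 2*y*(-168 + y) (w(y) = (y + (-12 + 24*(-4) + 30*(-2)))*(y + y) = (y + (-12 - 96 - 60))*(2*y) = (y - 168)*(2*y) = (-168 + y)*(2*y) = 2*y*(-168 + y))
-20*w(13) = -40*13*(-168 + 13) = -40*13*(-155) = -20*(-4030) = 80600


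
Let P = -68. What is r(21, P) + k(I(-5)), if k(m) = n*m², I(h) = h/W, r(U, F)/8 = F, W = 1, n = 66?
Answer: 1106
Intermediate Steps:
r(U, F) = 8*F
I(h) = h (I(h) = h/1 = h*1 = h)
k(m) = 66*m²
r(21, P) + k(I(-5)) = 8*(-68) + 66*(-5)² = -544 + 66*25 = -544 + 1650 = 1106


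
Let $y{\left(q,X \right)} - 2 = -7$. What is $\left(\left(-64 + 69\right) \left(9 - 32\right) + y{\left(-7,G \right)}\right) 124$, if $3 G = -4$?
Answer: $-14880$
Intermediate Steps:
$G = - \frac{4}{3}$ ($G = \frac{1}{3} \left(-4\right) = - \frac{4}{3} \approx -1.3333$)
$y{\left(q,X \right)} = -5$ ($y{\left(q,X \right)} = 2 - 7 = -5$)
$\left(\left(-64 + 69\right) \left(9 - 32\right) + y{\left(-7,G \right)}\right) 124 = \left(\left(-64 + 69\right) \left(9 - 32\right) - 5\right) 124 = \left(5 \left(-23\right) - 5\right) 124 = \left(-115 - 5\right) 124 = \left(-120\right) 124 = -14880$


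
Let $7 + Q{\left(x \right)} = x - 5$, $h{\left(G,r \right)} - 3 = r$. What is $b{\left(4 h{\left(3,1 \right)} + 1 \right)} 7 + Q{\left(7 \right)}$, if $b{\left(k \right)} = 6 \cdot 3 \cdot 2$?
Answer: $247$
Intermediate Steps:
$h{\left(G,r \right)} = 3 + r$
$Q{\left(x \right)} = -12 + x$ ($Q{\left(x \right)} = -7 + \left(x - 5\right) = -7 + \left(-5 + x\right) = -12 + x$)
$b{\left(k \right)} = 36$ ($b{\left(k \right)} = 18 \cdot 2 = 36$)
$b{\left(4 h{\left(3,1 \right)} + 1 \right)} 7 + Q{\left(7 \right)} = 36 \cdot 7 + \left(-12 + 7\right) = 252 - 5 = 247$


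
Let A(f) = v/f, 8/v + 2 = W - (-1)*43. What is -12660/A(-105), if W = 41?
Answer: 13625325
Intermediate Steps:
v = 4/41 (v = 8/(-2 + (41 - (-1)*43)) = 8/(-2 + (41 - 1*(-43))) = 8/(-2 + (41 + 43)) = 8/(-2 + 84) = 8/82 = 8*(1/82) = 4/41 ≈ 0.097561)
A(f) = 4/(41*f)
-12660/A(-105) = -12660/((4/41)/(-105)) = -12660/((4/41)*(-1/105)) = -12660/(-4/4305) = -12660*(-4305/4) = 13625325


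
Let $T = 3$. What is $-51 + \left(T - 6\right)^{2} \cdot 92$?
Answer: $777$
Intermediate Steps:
$-51 + \left(T - 6\right)^{2} \cdot 92 = -51 + \left(3 - 6\right)^{2} \cdot 92 = -51 + \left(-3\right)^{2} \cdot 92 = -51 + 9 \cdot 92 = -51 + 828 = 777$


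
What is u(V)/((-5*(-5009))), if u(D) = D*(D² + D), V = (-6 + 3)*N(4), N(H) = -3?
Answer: 162/5009 ≈ 0.032342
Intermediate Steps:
V = 9 (V = (-6 + 3)*(-3) = -3*(-3) = 9)
u(D) = D*(D + D²)
u(V)/((-5*(-5009))) = (9²*(1 + 9))/((-5*(-5009))) = (81*10)/25045 = 810*(1/25045) = 162/5009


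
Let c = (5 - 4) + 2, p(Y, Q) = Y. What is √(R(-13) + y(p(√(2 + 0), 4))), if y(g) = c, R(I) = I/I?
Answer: 2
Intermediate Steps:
R(I) = 1
c = 3 (c = 1 + 2 = 3)
y(g) = 3
√(R(-13) + y(p(√(2 + 0), 4))) = √(1 + 3) = √4 = 2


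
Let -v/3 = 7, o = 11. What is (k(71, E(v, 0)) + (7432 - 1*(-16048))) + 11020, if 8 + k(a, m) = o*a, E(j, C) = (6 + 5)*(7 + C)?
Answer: 35273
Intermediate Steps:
v = -21 (v = -3*7 = -21)
E(j, C) = 77 + 11*C (E(j, C) = 11*(7 + C) = 77 + 11*C)
k(a, m) = -8 + 11*a
(k(71, E(v, 0)) + (7432 - 1*(-16048))) + 11020 = ((-8 + 11*71) + (7432 - 1*(-16048))) + 11020 = ((-8 + 781) + (7432 + 16048)) + 11020 = (773 + 23480) + 11020 = 24253 + 11020 = 35273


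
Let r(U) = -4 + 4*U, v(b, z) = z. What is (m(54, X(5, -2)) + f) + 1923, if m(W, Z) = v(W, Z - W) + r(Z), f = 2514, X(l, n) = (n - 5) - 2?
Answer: 4334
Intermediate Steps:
X(l, n) = -7 + n (X(l, n) = (-5 + n) - 2 = -7 + n)
m(W, Z) = -4 - W + 5*Z (m(W, Z) = (Z - W) + (-4 + 4*Z) = -4 - W + 5*Z)
(m(54, X(5, -2)) + f) + 1923 = ((-4 - 1*54 + 5*(-7 - 2)) + 2514) + 1923 = ((-4 - 54 + 5*(-9)) + 2514) + 1923 = ((-4 - 54 - 45) + 2514) + 1923 = (-103 + 2514) + 1923 = 2411 + 1923 = 4334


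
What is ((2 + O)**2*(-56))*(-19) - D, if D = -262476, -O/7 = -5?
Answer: 1719092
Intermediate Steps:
O = 35 (O = -7*(-5) = 35)
((2 + O)**2*(-56))*(-19) - D = ((2 + 35)**2*(-56))*(-19) - 1*(-262476) = (37**2*(-56))*(-19) + 262476 = (1369*(-56))*(-19) + 262476 = -76664*(-19) + 262476 = 1456616 + 262476 = 1719092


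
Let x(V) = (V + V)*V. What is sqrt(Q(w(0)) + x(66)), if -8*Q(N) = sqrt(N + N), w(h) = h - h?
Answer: 66*sqrt(2) ≈ 93.338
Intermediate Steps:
w(h) = 0
x(V) = 2*V**2 (x(V) = (2*V)*V = 2*V**2)
Q(N) = -sqrt(2)*sqrt(N)/8 (Q(N) = -sqrt(N + N)/8 = -sqrt(2)*sqrt(N)/8)
sqrt(Q(w(0)) + x(66)) = sqrt(-sqrt(2)*sqrt(0)/8 + 2*66**2) = sqrt(-1/8*sqrt(2)*0 + 2*4356) = sqrt(0 + 8712) = sqrt(8712) = 66*sqrt(2)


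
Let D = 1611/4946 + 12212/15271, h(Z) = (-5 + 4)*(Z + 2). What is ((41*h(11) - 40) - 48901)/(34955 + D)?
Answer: -3736789327484/2640248945663 ≈ -1.4153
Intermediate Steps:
h(Z) = -2 - Z (h(Z) = -(2 + Z) = -2 - Z)
D = 85002133/75530366 (D = 1611*(1/4946) + 12212*(1/15271) = 1611/4946 + 12212/15271 = 85002133/75530366 ≈ 1.1254)
((41*h(11) - 40) - 48901)/(34955 + D) = ((41*(-2 - 1*11) - 40) - 48901)/(34955 + 85002133/75530366) = ((41*(-2 - 11) - 40) - 48901)/(2640248945663/75530366) = ((41*(-13) - 40) - 48901)*(75530366/2640248945663) = ((-533 - 40) - 48901)*(75530366/2640248945663) = (-573 - 48901)*(75530366/2640248945663) = -49474*75530366/2640248945663 = -3736789327484/2640248945663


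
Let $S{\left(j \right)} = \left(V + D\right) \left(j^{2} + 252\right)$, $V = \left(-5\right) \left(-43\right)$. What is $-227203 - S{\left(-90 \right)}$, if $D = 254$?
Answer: $-4144291$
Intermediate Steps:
$V = 215$
$S{\left(j \right)} = 118188 + 469 j^{2}$ ($S{\left(j \right)} = \left(215 + 254\right) \left(j^{2} + 252\right) = 469 \left(252 + j^{2}\right) = 118188 + 469 j^{2}$)
$-227203 - S{\left(-90 \right)} = -227203 - \left(118188 + 469 \left(-90\right)^{2}\right) = -227203 - \left(118188 + 469 \cdot 8100\right) = -227203 - \left(118188 + 3798900\right) = -227203 - 3917088 = -4144291$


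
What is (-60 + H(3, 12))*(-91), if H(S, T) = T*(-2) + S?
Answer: 7371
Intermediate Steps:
H(S, T) = S - 2*T (H(S, T) = -2*T + S = S - 2*T)
(-60 + H(3, 12))*(-91) = (-60 + (3 - 2*12))*(-91) = (-60 + (3 - 24))*(-91) = (-60 - 21)*(-91) = -81*(-91) = 7371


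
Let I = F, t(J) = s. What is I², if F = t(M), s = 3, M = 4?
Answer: 9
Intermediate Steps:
t(J) = 3
F = 3
I = 3
I² = 3² = 9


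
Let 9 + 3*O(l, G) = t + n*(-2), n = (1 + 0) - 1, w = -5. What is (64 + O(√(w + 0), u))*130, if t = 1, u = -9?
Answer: 23920/3 ≈ 7973.3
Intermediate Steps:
n = 0 (n = 1 - 1 = 0)
O(l, G) = -8/3 (O(l, G) = -3 + (1 + 0*(-2))/3 = -3 + (1 + 0)/3 = -3 + (⅓)*1 = -3 + ⅓ = -8/3)
(64 + O(√(w + 0), u))*130 = (64 - 8/3)*130 = (184/3)*130 = 23920/3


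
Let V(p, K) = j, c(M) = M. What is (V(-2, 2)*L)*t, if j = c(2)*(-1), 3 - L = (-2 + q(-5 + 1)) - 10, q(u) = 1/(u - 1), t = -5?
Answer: 152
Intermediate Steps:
q(u) = 1/(-1 + u)
L = 76/5 (L = 3 - ((-2 + 1/(-1 + (-5 + 1))) - 10) = 3 - ((-2 + 1/(-1 - 4)) - 10) = 3 - ((-2 + 1/(-5)) - 10) = 3 - ((-2 - ⅕) - 10) = 3 - (-11/5 - 10) = 3 - 1*(-61/5) = 3 + 61/5 = 76/5 ≈ 15.200)
j = -2 (j = 2*(-1) = -2)
V(p, K) = -2
(V(-2, 2)*L)*t = -2*76/5*(-5) = -152/5*(-5) = 152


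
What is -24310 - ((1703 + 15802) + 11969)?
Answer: -53784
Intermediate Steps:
-24310 - ((1703 + 15802) + 11969) = -24310 - (17505 + 11969) = -24310 - 1*29474 = -24310 - 29474 = -53784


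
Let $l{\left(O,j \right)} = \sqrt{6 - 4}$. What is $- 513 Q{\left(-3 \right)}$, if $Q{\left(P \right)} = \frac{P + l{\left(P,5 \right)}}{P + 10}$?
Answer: $\frac{1539}{7} - \frac{513 \sqrt{2}}{7} \approx 116.22$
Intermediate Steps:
$l{\left(O,j \right)} = \sqrt{2}$
$Q{\left(P \right)} = \frac{P + \sqrt{2}}{10 + P}$ ($Q{\left(P \right)} = \frac{P + \sqrt{2}}{P + 10} = \frac{P + \sqrt{2}}{10 + P}$)
$- 513 Q{\left(-3 \right)} = - 513 \frac{-3 + \sqrt{2}}{10 - 3} = - 513 \frac{-3 + \sqrt{2}}{7} = - 513 \left(- \frac{3}{7} + \frac{\sqrt{2}}{7}\right) = \frac{1539}{7} - \frac{513 \sqrt{2}}{7}$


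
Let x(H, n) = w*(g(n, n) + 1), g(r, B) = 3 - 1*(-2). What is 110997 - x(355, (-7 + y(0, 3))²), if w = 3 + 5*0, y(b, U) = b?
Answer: 110979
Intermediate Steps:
g(r, B) = 5 (g(r, B) = 3 + 2 = 5)
w = 3 (w = 3 + 0 = 3)
x(H, n) = 18 (x(H, n) = 3*(5 + 1) = 3*6 = 18)
110997 - x(355, (-7 + y(0, 3))²) = 110997 - 1*18 = 110997 - 18 = 110979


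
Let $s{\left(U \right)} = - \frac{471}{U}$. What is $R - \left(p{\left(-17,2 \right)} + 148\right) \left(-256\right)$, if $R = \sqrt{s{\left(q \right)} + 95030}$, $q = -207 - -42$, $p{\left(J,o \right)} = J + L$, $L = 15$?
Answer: $37376 + \frac{\sqrt{287474385}}{55} \approx 37684.0$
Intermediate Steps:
$p{\left(J,o \right)} = 15 + J$ ($p{\left(J,o \right)} = J + 15 = 15 + J$)
$q = -165$ ($q = -207 + 42 = -165$)
$R = \frac{\sqrt{287474385}}{55}$ ($R = \sqrt{- \frac{471}{-165} + 95030} = \sqrt{\left(-471\right) \left(- \frac{1}{165}\right) + 95030} = \sqrt{\frac{157}{55} + 95030} = \sqrt{\frac{5226807}{55}} = \frac{\sqrt{287474385}}{55} \approx 308.27$)
$R - \left(p{\left(-17,2 \right)} + 148\right) \left(-256\right) = \frac{\sqrt{287474385}}{55} - \left(\left(15 - 17\right) + 148\right) \left(-256\right) = \frac{\sqrt{287474385}}{55} - \left(-2 + 148\right) \left(-256\right) = \frac{\sqrt{287474385}}{55} - 146 \left(-256\right) = \frac{\sqrt{287474385}}{55} - -37376 = \frac{\sqrt{287474385}}{55} + 37376 = 37376 + \frac{\sqrt{287474385}}{55}$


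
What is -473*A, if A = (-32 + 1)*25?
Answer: 366575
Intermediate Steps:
A = -775 (A = -31*25 = -775)
-473*A = -473*(-775) = 366575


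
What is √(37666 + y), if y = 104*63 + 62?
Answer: 6*√1230 ≈ 210.43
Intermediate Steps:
y = 6614 (y = 6552 + 62 = 6614)
√(37666 + y) = √(37666 + 6614) = √44280 = 6*√1230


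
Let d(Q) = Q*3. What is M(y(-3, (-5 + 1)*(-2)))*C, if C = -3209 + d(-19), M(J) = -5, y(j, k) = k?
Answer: 16330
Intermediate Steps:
d(Q) = 3*Q
C = -3266 (C = -3209 + 3*(-19) = -3209 - 57 = -3266)
M(y(-3, (-5 + 1)*(-2)))*C = -5*(-3266) = 16330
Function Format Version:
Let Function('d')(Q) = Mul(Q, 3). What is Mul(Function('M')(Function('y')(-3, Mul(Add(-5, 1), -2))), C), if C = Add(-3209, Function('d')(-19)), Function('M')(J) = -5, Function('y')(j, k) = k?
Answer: 16330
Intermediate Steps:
Function('d')(Q) = Mul(3, Q)
C = -3266 (C = Add(-3209, Mul(3, -19)) = Add(-3209, -57) = -3266)
Mul(Function('M')(Function('y')(-3, Mul(Add(-5, 1), -2))), C) = Mul(-5, -3266) = 16330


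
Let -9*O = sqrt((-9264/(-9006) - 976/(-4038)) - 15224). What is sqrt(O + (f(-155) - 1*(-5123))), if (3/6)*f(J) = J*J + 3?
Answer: sqrt(4395585157419677571 - 6061038*I*sqrt(34951560086833302))/9091557 ≈ 230.61 - 0.029724*I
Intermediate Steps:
O = -2*I*sqrt(34951560086833302)/27274671 (O = -sqrt((-9264/(-9006) - 976/(-4038)) - 15224)/9 = -sqrt((-9264*(-1/9006) - 976*(-1/4038)) - 15224)/9 = -sqrt((1544/1501 + 488/2019) - 15224)/9 = -sqrt(3849824/3030519 - 15224)/9 = -2*I*sqrt(34951560086833302)/27274671 ≈ -13.709*I)
f(J) = 6 + 2*J**2 (f(J) = 2*(J*J + 3) = 2*(J**2 + 3) = 2*(3 + J**2) = 6 + 2*J**2)
sqrt(O + (f(-155) - 1*(-5123))) = sqrt(-2*I*sqrt(34951560086833302)/27274671 + ((6 + 2*(-155)**2) - 1*(-5123))) = sqrt(-2*I*sqrt(34951560086833302)/27274671 + ((6 + 2*24025) + 5123)) = sqrt(-2*I*sqrt(34951560086833302)/27274671 + ((6 + 48050) + 5123)) = sqrt(-2*I*sqrt(34951560086833302)/27274671 + (48056 + 5123)) = sqrt(-2*I*sqrt(34951560086833302)/27274671 + 53179) = sqrt(53179 - 2*I*sqrt(34951560086833302)/27274671)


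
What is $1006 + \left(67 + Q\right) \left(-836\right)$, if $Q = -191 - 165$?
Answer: $242610$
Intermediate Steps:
$Q = -356$ ($Q = -191 - 165 = -356$)
$1006 + \left(67 + Q\right) \left(-836\right) = 1006 + \left(67 - 356\right) \left(-836\right) = 1006 - -241604 = 1006 + 241604 = 242610$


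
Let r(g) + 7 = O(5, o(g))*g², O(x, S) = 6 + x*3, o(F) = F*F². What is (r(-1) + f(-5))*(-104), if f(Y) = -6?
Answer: -832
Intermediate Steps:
o(F) = F³
O(x, S) = 6 + 3*x
r(g) = -7 + 21*g² (r(g) = -7 + (6 + 3*5)*g² = -7 + (6 + 15)*g² = -7 + 21*g²)
(r(-1) + f(-5))*(-104) = ((-7 + 21*(-1)²) - 6)*(-104) = ((-7 + 21*1) - 6)*(-104) = ((-7 + 21) - 6)*(-104) = (14 - 6)*(-104) = 8*(-104) = -832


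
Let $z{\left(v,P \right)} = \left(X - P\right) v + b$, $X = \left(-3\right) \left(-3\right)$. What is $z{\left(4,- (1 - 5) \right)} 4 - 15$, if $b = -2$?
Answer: $57$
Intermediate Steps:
$X = 9$
$z{\left(v,P \right)} = -2 + v \left(9 - P\right)$ ($z{\left(v,P \right)} = \left(9 - P\right) v - 2 = v \left(9 - P\right) - 2 = -2 + v \left(9 - P\right)$)
$z{\left(4,- (1 - 5) \right)} 4 - 15 = \left(-2 + 9 \cdot 4 - - (1 - 5) 4\right) 4 - 15 = \left(-2 + 36 - \left(-1\right) \left(-4\right) 4\right) 4 - 15 = \left(-2 + 36 - 4 \cdot 4\right) 4 - 15 = \left(-2 + 36 - 16\right) 4 - 15 = 18 \cdot 4 - 15 = 72 - 15 = 57$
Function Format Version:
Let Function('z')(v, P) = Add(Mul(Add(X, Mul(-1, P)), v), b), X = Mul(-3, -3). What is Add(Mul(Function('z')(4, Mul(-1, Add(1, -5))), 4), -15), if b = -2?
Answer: 57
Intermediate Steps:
X = 9
Function('z')(v, P) = Add(-2, Mul(v, Add(9, Mul(-1, P)))) (Function('z')(v, P) = Add(Mul(Add(9, Mul(-1, P)), v), -2) = Add(Mul(v, Add(9, Mul(-1, P))), -2) = Add(-2, Mul(v, Add(9, Mul(-1, P)))))
Add(Mul(Function('z')(4, Mul(-1, Add(1, -5))), 4), -15) = Add(Mul(Add(-2, Mul(9, 4), Mul(-1, Mul(-1, Add(1, -5)), 4)), 4), -15) = Add(Mul(Add(-2, 36, Mul(-1, Mul(-1, -4), 4)), 4), -15) = Add(Mul(Add(-2, 36, Mul(-1, 4, 4)), 4), -15) = Add(Mul(Add(-2, 36, -16), 4), -15) = Add(Mul(18, 4), -15) = Add(72, -15) = 57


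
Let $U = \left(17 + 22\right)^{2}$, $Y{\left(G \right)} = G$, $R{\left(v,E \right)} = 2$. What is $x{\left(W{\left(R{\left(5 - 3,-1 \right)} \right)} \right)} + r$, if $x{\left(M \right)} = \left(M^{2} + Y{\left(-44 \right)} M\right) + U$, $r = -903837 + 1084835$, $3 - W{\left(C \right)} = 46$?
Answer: $186260$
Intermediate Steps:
$W{\left(C \right)} = -43$ ($W{\left(C \right)} = 3 - 46 = -43$)
$U = 1521$ ($U = 39^{2} = 1521$)
$r = 180998$
$x{\left(M \right)} = 1521 + M^{2} - 44 M$ ($x{\left(M \right)} = \left(M^{2} - 44 M\right) + 1521 = 1521 + M^{2} - 44 M$)
$x{\left(W{\left(R{\left(5 - 3,-1 \right)} \right)} \right)} + r = \left(1521 + \left(-43\right)^{2} - -1892\right) + 180998 = \left(1521 + 1849 + 1892\right) + 180998 = 5262 + 180998 = 186260$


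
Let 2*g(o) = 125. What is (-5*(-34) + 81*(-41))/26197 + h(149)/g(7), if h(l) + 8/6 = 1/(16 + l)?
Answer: -1108169/7830625 ≈ -0.14152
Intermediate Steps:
h(l) = -4/3 + 1/(16 + l)
g(o) = 125/2 (g(o) = (½)*125 = 125/2)
(-5*(-34) + 81*(-41))/26197 + h(149)/g(7) = (-5*(-34) + 81*(-41))/26197 + ((-61 - 4*149)/(3*(16 + 149)))/(125/2) = (170 - 3321)*(1/26197) + ((⅓)*(-61 - 596)/165)*(2/125) = -3151*1/26197 + ((⅓)*(1/165)*(-657))*(2/125) = -137/1139 - 73/55*2/125 = -137/1139 - 146/6875 = -1108169/7830625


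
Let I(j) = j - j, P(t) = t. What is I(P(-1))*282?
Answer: 0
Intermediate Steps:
I(j) = 0
I(P(-1))*282 = 0*282 = 0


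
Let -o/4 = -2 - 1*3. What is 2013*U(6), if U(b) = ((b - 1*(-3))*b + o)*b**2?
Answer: 5362632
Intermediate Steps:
o = 20 (o = -4*(-2 - 1*3) = -4*(-2 - 3) = -4*(-5) = 20)
U(b) = b**2*(20 + b*(3 + b)) (U(b) = ((b - 1*(-3))*b + 20)*b**2 = ((b + 3)*b + 20)*b**2 = ((3 + b)*b + 20)*b**2 = (b*(3 + b) + 20)*b**2 = (20 + b*(3 + b))*b**2 = b**2*(20 + b*(3 + b)))
2013*U(6) = 2013*(6**2*(20 + 6**2 + 3*6)) = 2013*(36*(20 + 36 + 18)) = 2013*(36*74) = 2013*2664 = 5362632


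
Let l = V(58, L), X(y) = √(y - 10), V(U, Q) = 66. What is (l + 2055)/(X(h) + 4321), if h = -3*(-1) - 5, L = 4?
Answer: 9164841/18671053 - 4242*I*√3/18671053 ≈ 0.49086 - 0.00039352*I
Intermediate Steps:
h = -2 (h = 3 - 5 = -2)
X(y) = √(-10 + y)
l = 66
(l + 2055)/(X(h) + 4321) = (66 + 2055)/(√(-10 - 2) + 4321) = 2121/(√(-12) + 4321) = 2121/(2*I*√3 + 4321) = 2121/(4321 + 2*I*√3)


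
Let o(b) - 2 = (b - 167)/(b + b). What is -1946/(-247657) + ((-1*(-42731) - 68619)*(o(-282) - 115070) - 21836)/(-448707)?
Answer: -104019816378177478/15668685559359 ≈ -6638.7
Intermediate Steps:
o(b) = 2 + (-167 + b)/(2*b) (o(b) = 2 + (b - 167)/(b + b) = 2 + (-167 + b)/((2*b)) = 2 + (-167 + b)*(1/(2*b)) = 2 + (-167 + b)/(2*b))
-1946/(-247657) + ((-1*(-42731) - 68619)*(o(-282) - 115070) - 21836)/(-448707) = -1946/(-247657) + ((-1*(-42731) - 68619)*((½)*(-167 + 5*(-282))/(-282) - 115070) - 21836)/(-448707) = -1946*(-1/247657) + ((42731 - 68619)*((½)*(-1/282)*(-167 - 1410) - 115070) - 21836)*(-1/448707) = 1946/247657 + (-25888*((½)*(-1/282)*(-1577) - 115070) - 21836)*(-1/448707) = 1946/247657 + (-25888*(1577/564 - 115070) - 21836)*(-1/448707) = 1946/247657 + (-25888*(-64897903/564) - 21836)*(-1/448707) = 1946/247657 + (420019228216/141 - 21836)*(-1/448707) = 1946/247657 + (420016149340/141)*(-1/448707) = 1946/247657 - 420016149340/63267687 = -104019816378177478/15668685559359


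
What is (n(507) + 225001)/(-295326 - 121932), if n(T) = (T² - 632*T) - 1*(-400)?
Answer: -81013/208629 ≈ -0.38831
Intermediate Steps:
n(T) = 400 + T² - 632*T (n(T) = (T² - 632*T) + 400 = 400 + T² - 632*T)
(n(507) + 225001)/(-295326 - 121932) = ((400 + 507² - 632*507) + 225001)/(-295326 - 121932) = ((400 + 257049 - 320424) + 225001)/(-417258) = (-62975 + 225001)*(-1/417258) = 162026*(-1/417258) = -81013/208629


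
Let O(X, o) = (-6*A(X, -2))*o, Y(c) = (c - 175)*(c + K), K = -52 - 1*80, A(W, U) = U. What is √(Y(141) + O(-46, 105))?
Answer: 3*√106 ≈ 30.887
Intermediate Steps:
K = -132 (K = -52 - 80 = -132)
Y(c) = (-175 + c)*(-132 + c) (Y(c) = (c - 175)*(c - 132) = (-175 + c)*(-132 + c))
O(X, o) = 12*o (O(X, o) = (-6*(-2))*o = 12*o)
√(Y(141) + O(-46, 105)) = √((23100 + 141² - 307*141) + 12*105) = √((23100 + 19881 - 43287) + 1260) = √(-306 + 1260) = √954 = 3*√106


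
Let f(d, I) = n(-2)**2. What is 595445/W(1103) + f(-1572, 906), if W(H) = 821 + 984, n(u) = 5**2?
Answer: 344714/361 ≈ 954.89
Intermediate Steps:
n(u) = 25
f(d, I) = 625 (f(d, I) = 25**2 = 625)
W(H) = 1805
595445/W(1103) + f(-1572, 906) = 595445/1805 + 625 = 595445*(1/1805) + 625 = 119089/361 + 625 = 344714/361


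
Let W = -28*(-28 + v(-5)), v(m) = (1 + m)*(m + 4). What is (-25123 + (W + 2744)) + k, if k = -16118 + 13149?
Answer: -24676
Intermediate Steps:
k = -2969
v(m) = (1 + m)*(4 + m)
W = 672 (W = -28*(-28 + (4 + (-5)² + 5*(-5))) = -28*(-28 + (4 + 25 - 25)) = -28*(-28 + 4) = -28*(-24) = 672)
(-25123 + (W + 2744)) + k = (-25123 + (672 + 2744)) - 2969 = (-25123 + 3416) - 2969 = -21707 - 2969 = -24676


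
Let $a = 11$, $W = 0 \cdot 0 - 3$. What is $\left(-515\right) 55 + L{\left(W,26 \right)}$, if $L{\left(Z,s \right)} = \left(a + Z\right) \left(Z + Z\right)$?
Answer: $-28373$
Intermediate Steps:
$W = -3$ ($W = 0 - 3 = -3$)
$L{\left(Z,s \right)} = 2 Z \left(11 + Z\right)$ ($L{\left(Z,s \right)} = \left(11 + Z\right) \left(Z + Z\right) = \left(11 + Z\right) 2 Z = 2 Z \left(11 + Z\right)$)
$\left(-515\right) 55 + L{\left(W,26 \right)} = \left(-515\right) 55 + 2 \left(-3\right) \left(11 - 3\right) = -28325 + 2 \left(-3\right) 8 = -28325 - 48 = -28373$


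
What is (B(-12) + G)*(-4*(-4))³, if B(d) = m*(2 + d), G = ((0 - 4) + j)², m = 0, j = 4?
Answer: 0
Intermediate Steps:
G = 0 (G = ((0 - 4) + 4)² = (-4 + 4)² = 0² = 0)
B(d) = 0 (B(d) = 0*(2 + d) = 0)
(B(-12) + G)*(-4*(-4))³ = (0 + 0)*(-4*(-4))³ = 0*16³ = 0*4096 = 0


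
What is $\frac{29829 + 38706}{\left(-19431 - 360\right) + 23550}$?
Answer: $\frac{22845}{1253} \approx 18.232$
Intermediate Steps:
$\frac{29829 + 38706}{\left(-19431 - 360\right) + 23550} = \frac{68535}{\left(-19431 - 360\right) + 23550} = \frac{68535}{-19791 + 23550} = \frac{68535}{3759} = 68535 \cdot \frac{1}{3759} = \frac{22845}{1253}$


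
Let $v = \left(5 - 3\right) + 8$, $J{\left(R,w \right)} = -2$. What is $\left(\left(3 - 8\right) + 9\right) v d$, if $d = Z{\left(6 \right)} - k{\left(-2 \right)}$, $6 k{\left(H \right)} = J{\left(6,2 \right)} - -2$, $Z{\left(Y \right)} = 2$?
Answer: $80$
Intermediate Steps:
$k{\left(H \right)} = 0$ ($k{\left(H \right)} = \frac{-2 - -2}{6} = \frac{-2 + 2}{6} = \frac{1}{6} \cdot 0 = 0$)
$v = 10$ ($v = \left(5 - 3\right) + 8 = 2 + 8 = 10$)
$d = 2$ ($d = 2 - 0 = 2 + 0 = 2$)
$\left(\left(3 - 8\right) + 9\right) v d = \left(\left(3 - 8\right) + 9\right) 10 \cdot 2 = \left(-5 + 9\right) 10 \cdot 2 = 4 \cdot 10 \cdot 2 = 40 \cdot 2 = 80$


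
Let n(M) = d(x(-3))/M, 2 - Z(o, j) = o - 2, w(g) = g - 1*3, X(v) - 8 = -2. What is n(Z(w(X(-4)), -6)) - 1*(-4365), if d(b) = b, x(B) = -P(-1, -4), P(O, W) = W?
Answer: 4369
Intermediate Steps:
X(v) = 6 (X(v) = 8 - 2 = 6)
x(B) = 4 (x(B) = -1*(-4) = 4)
w(g) = -3 + g (w(g) = g - 3 = -3 + g)
Z(o, j) = 4 - o (Z(o, j) = 2 - (o - 2) = 2 - (-2 + o) = 2 + (2 - o) = 4 - o)
n(M) = 4/M
n(Z(w(X(-4)), -6)) - 1*(-4365) = 4/(4 - (-3 + 6)) - 1*(-4365) = 4/(4 - 1*3) + 4365 = 4/(4 - 3) + 4365 = 4/1 + 4365 = 4*1 + 4365 = 4 + 4365 = 4369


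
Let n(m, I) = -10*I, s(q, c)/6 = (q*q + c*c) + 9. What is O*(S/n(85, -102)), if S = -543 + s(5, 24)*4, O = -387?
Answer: -1818513/340 ≈ -5348.6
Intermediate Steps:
s(q, c) = 54 + 6*c**2 + 6*q**2 (s(q, c) = 6*((q*q + c*c) + 9) = 6*((q**2 + c**2) + 9) = 6*((c**2 + q**2) + 9) = 6*(9 + c**2 + q**2) = 54 + 6*c**2 + 6*q**2)
S = 14097 (S = -543 + (54 + 6*24**2 + 6*5**2)*4 = -543 + (54 + 6*576 + 6*25)*4 = -543 + (54 + 3456 + 150)*4 = -543 + 3660*4 = -543 + 14640 = 14097)
O*(S/n(85, -102)) = -5455539/((-10*(-102))) = -5455539/1020 = -387*4699/340 = -1818513/340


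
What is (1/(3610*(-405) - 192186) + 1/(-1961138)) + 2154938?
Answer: 3495508854572714705/1622092540284 ≈ 2.1549e+6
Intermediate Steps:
(1/(3610*(-405) - 192186) + 1/(-1961138)) + 2154938 = (1/(-1462050 - 192186) - 1/1961138) + 2154938 = (1/(-1654236) - 1/1961138) + 2154938 = (-1/1654236 - 1/1961138) + 2154938 = -1807687/1622092540284 + 2154938 = 3495508854572714705/1622092540284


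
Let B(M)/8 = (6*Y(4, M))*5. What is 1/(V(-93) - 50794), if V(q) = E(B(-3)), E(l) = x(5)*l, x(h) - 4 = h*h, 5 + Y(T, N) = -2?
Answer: -1/99514 ≈ -1.0049e-5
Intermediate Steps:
Y(T, N) = -7 (Y(T, N) = -5 - 2 = -7)
x(h) = 4 + h² (x(h) = 4 + h*h = 4 + h²)
B(M) = -1680 (B(M) = 8*((6*(-7))*5) = 8*(-42*5) = 8*(-210) = -1680)
E(l) = 29*l (E(l) = (4 + 5²)*l = (4 + 25)*l = 29*l)
V(q) = -48720 (V(q) = 29*(-1680) = -48720)
1/(V(-93) - 50794) = 1/(-48720 - 50794) = 1/(-99514) = -1/99514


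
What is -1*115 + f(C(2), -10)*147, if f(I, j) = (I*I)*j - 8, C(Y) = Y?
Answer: -7171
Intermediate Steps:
f(I, j) = -8 + j*I² (f(I, j) = I²*j - 8 = j*I² - 8 = -8 + j*I²)
-1*115 + f(C(2), -10)*147 = -1*115 + (-8 - 10*2²)*147 = -115 + (-8 - 10*4)*147 = -115 + (-8 - 40)*147 = -115 - 48*147 = -115 - 7056 = -7171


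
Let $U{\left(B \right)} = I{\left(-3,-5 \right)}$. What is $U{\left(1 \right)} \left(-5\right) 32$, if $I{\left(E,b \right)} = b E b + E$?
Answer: $12480$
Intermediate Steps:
$I{\left(E,b \right)} = E + E b^{2}$ ($I{\left(E,b \right)} = E b b + E = E b^{2} + E = E + E b^{2}$)
$U{\left(B \right)} = -78$ ($U{\left(B \right)} = - 3 \left(1 + \left(-5\right)^{2}\right) = - 3 \left(1 + 25\right) = \left(-3\right) 26 = -78$)
$U{\left(1 \right)} \left(-5\right) 32 = \left(-78\right) \left(-5\right) 32 = 390 \cdot 32 = 12480$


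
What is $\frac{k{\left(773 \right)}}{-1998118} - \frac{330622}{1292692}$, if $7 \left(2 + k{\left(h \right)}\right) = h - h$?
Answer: $- \frac{165154796003}{645737788414} \approx -0.25576$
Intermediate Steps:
$k{\left(h \right)} = -2$ ($k{\left(h \right)} = -2 + \frac{h - h}{7} = -2 + \frac{1}{7} \cdot 0 = -2 + 0 = -2$)
$\frac{k{\left(773 \right)}}{-1998118} - \frac{330622}{1292692} = - \frac{2}{-1998118} - \frac{330622}{1292692} = \left(-2\right) \left(- \frac{1}{1998118}\right) - \frac{165311}{646346} = \frac{1}{999059} - \frac{165311}{646346} = - \frac{165154796003}{645737788414}$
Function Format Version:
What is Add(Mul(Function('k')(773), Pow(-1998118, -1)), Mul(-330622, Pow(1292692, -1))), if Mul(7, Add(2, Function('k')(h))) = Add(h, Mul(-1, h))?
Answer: Rational(-165154796003, 645737788414) ≈ -0.25576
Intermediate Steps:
Function('k')(h) = -2 (Function('k')(h) = Add(-2, Mul(Rational(1, 7), Add(h, Mul(-1, h)))) = Add(-2, Mul(Rational(1, 7), 0)) = Add(-2, 0) = -2)
Add(Mul(Function('k')(773), Pow(-1998118, -1)), Mul(-330622, Pow(1292692, -1))) = Add(Mul(-2, Pow(-1998118, -1)), Mul(-330622, Pow(1292692, -1))) = Add(Mul(-2, Rational(-1, 1998118)), Mul(-330622, Rational(1, 1292692))) = Add(Rational(1, 999059), Rational(-165311, 646346)) = Rational(-165154796003, 645737788414)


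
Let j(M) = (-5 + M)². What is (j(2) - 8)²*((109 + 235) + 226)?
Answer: 570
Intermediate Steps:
(j(2) - 8)²*((109 + 235) + 226) = ((-5 + 2)² - 8)²*((109 + 235) + 226) = ((-3)² - 8)²*(344 + 226) = (9 - 8)²*570 = 1²*570 = 1*570 = 570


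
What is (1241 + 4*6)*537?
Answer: 679305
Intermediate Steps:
(1241 + 4*6)*537 = (1241 + 24)*537 = 1265*537 = 679305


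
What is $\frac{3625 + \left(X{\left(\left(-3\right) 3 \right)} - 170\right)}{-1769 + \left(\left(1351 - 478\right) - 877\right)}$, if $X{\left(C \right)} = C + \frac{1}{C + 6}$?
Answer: $- \frac{10337}{5319} \approx -1.9434$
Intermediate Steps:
$X{\left(C \right)} = C + \frac{1}{6 + C}$
$\frac{3625 + \left(X{\left(\left(-3\right) 3 \right)} - 170\right)}{-1769 + \left(\left(1351 - 478\right) - 877\right)} = \frac{3625 - \left(170 - \frac{1 + \left(\left(-3\right) 3\right)^{2} + 6 \left(\left(-3\right) 3\right)}{6 - 9}\right)}{-1769 + \left(\left(1351 - 478\right) - 877\right)} = \frac{3625 - \left(170 - \frac{1 + \left(-9\right)^{2} + 6 \left(-9\right)}{6 - 9}\right)}{-1769 + \left(873 - 877\right)} = \frac{3625 - \left(170 - \frac{1 + 81 - 54}{-3}\right)}{-1769 - 4} = \frac{3625 - \frac{538}{3}}{-1773} = \left(3625 - \frac{538}{3}\right) \left(- \frac{1}{1773}\right) = \frac{10337}{3} \left(- \frac{1}{1773}\right) = - \frac{10337}{5319}$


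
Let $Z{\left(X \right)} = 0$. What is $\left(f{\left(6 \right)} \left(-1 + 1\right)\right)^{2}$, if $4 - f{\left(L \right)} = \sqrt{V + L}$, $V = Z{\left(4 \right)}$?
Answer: $0$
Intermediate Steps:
$V = 0$
$f{\left(L \right)} = 4 - \sqrt{L}$ ($f{\left(L \right)} = 4 - \sqrt{0 + L} = 4 - \sqrt{L}$)
$\left(f{\left(6 \right)} \left(-1 + 1\right)\right)^{2} = \left(\left(4 - \sqrt{6}\right) \left(-1 + 1\right)\right)^{2} = \left(\left(4 - \sqrt{6}\right) 0\right)^{2} = 0^{2} = 0$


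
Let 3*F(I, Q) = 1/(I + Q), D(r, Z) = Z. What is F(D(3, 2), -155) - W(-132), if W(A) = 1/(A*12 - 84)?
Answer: -403/255204 ≈ -0.0015791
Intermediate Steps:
F(I, Q) = 1/(3*(I + Q))
W(A) = 1/(-84 + 12*A) (W(A) = 1/(12*A - 84) = 1/(-84 + 12*A))
F(D(3, 2), -155) - W(-132) = 1/(3*(2 - 155)) - 1/(12*(-7 - 132)) = (1/3)/(-153) - 1/(12*(-139)) = (1/3)*(-1/153) - (-1)/(12*139) = -1/459 - 1*(-1/1668) = -1/459 + 1/1668 = -403/255204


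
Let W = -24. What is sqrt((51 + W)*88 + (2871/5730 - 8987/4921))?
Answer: sqrt(581126131494370)/494690 ≈ 48.731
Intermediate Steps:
sqrt((51 + W)*88 + (2871/5730 - 8987/4921)) = sqrt((51 - 24)*88 + (2871/5730 - 8987/4921)) = sqrt(27*88 + (2871*(1/5730) - 8987*1/4921)) = sqrt(2376 + (957/1910 - 473/259)) = sqrt(2376 - 655567/494690) = sqrt(1174727873/494690) = sqrt(581126131494370)/494690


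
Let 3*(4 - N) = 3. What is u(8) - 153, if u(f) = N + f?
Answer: -142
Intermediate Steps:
N = 3 (N = 4 - 1/3*3 = 4 - 1 = 3)
u(f) = 3 + f
u(8) - 153 = (3 + 8) - 153 = 11 - 153 = -142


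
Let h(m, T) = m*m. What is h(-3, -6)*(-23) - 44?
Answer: -251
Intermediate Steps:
h(m, T) = m**2
h(-3, -6)*(-23) - 44 = (-3)**2*(-23) - 44 = 9*(-23) - 44 = -207 - 44 = -251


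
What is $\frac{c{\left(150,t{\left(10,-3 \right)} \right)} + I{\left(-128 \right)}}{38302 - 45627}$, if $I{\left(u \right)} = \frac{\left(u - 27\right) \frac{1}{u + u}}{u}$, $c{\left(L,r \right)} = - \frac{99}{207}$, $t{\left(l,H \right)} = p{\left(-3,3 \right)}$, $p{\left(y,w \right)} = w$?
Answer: $\frac{364013}{5520588800} \approx 6.5937 \cdot 10^{-5}$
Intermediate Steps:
$t{\left(l,H \right)} = 3$
$c{\left(L,r \right)} = - \frac{11}{23}$ ($c{\left(L,r \right)} = \left(-99\right) \frac{1}{207} = - \frac{11}{23}$)
$I{\left(u \right)} = \frac{-27 + u}{2 u^{2}}$ ($I{\left(u \right)} = \frac{\left(-27 + u\right) \frac{1}{2 u}}{u} = \frac{\frac{1}{2} \frac{1}{u} \left(-27 + u\right)}{u} = \frac{-27 + u}{2 u^{2}}$)
$\frac{c{\left(150,t{\left(10,-3 \right)} \right)} + I{\left(-128 \right)}}{38302 - 45627} = \frac{- \frac{11}{23} + \frac{-27 - 128}{2 \cdot 16384}}{38302 - 45627} = \frac{- \frac{11}{23} + \frac{1}{2} \cdot \frac{1}{16384} \left(-155\right)}{-7325} = \left(- \frac{11}{23} - \frac{155}{32768}\right) \left(- \frac{1}{7325}\right) = \left(- \frac{364013}{753664}\right) \left(- \frac{1}{7325}\right) = \frac{364013}{5520588800}$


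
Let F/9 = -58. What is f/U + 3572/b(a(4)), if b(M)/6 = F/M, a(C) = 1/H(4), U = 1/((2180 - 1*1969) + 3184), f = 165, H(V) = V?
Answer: 1754467207/3132 ≈ 5.6018e+5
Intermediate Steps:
F = -522 (F = 9*(-58) = -522)
U = 1/3395 (U = 1/((2180 - 1969) + 3184) = 1/(211 + 3184) = 1/3395 ≈ 0.00029455)
a(C) = ¼ (a(C) = 1/4 = ¼)
b(M) = -3132/M (b(M) = 6*(-522/M) = -3132/M)
f/U + 3572/b(a(4)) = 165/(1/3395) + 3572/((-3132/¼)) = 165*3395 + 3572/((-3132*4)) = 560175 + 3572/(-12528) = 560175 + 3572*(-1/12528) = 560175 - 893/3132 = 1754467207/3132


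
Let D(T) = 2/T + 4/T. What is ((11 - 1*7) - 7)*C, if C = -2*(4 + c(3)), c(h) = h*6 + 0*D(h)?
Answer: 132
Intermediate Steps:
D(T) = 6/T
c(h) = 6*h (c(h) = h*6 + 0*(6/h) = 6*h + 0 = 6*h)
C = -44 (C = -2*(4 + 6*3) = -2*(4 + 18) = -2*22 = -44)
((11 - 1*7) - 7)*C = ((11 - 1*7) - 7)*(-44) = ((11 - 7) - 7)*(-44) = (4 - 7)*(-44) = -3*(-44) = 132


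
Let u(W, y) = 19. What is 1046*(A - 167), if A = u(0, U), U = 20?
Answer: -154808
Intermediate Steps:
A = 19
1046*(A - 167) = 1046*(19 - 167) = 1046*(-148) = -154808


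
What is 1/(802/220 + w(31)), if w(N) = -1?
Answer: 110/291 ≈ 0.37801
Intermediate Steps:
1/(802/220 + w(31)) = 1/(802/220 - 1) = 1/(802*(1/220) - 1) = 1/(401/110 - 1) = 1/(291/110) = 110/291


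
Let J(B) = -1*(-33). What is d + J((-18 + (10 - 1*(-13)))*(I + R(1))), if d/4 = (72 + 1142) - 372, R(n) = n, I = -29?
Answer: 3401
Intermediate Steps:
d = 3368 (d = 4*((72 + 1142) - 372) = 4*(1214 - 372) = 4*842 = 3368)
J(B) = 33
d + J((-18 + (10 - 1*(-13)))*(I + R(1))) = 3368 + 33 = 3401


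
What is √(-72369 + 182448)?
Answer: 27*√151 ≈ 331.78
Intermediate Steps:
√(-72369 + 182448) = √110079 = 27*√151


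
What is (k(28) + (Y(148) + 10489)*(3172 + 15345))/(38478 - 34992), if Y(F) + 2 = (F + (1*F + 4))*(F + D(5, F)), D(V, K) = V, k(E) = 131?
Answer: 522059105/1743 ≈ 2.9952e+5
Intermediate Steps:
Y(F) = -2 + (4 + 2*F)*(5 + F) (Y(F) = -2 + (F + (1*F + 4))*(F + 5) = -2 + (F + (F + 4))*(5 + F) = -2 + (F + (4 + F))*(5 + F) = -2 + (4 + 2*F)*(5 + F))
(k(28) + (Y(148) + 10489)*(3172 + 15345))/(38478 - 34992) = (131 + ((18 + 2*148**2 + 14*148) + 10489)*(3172 + 15345))/(38478 - 34992) = (131 + ((18 + 2*21904 + 2072) + 10489)*18517)/3486 = (131 + ((18 + 43808 + 2072) + 10489)*18517)*(1/3486) = (131 + (45898 + 10489)*18517)*(1/3486) = (131 + 56387*18517)*(1/3486) = (131 + 1044118079)*(1/3486) = 1044118210*(1/3486) = 522059105/1743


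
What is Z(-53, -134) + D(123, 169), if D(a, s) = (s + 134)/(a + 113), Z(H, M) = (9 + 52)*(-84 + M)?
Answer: -3138025/236 ≈ -13297.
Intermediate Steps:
Z(H, M) = -5124 + 61*M (Z(H, M) = 61*(-84 + M) = -5124 + 61*M)
D(a, s) = (134 + s)/(113 + a)
Z(-53, -134) + D(123, 169) = (-5124 + 61*(-134)) + (134 + 169)/(113 + 123) = (-5124 - 8174) + 303/236 = -13298 + (1/236)*303 = -13298 + 303/236 = -3138025/236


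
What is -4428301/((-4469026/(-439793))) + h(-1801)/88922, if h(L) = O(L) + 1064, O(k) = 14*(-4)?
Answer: -86589386137463369/198697364986 ≈ -4.3579e+5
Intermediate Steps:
O(k) = -56
h(L) = 1008 (h(L) = -56 + 1064 = 1008)
-4428301/((-4469026/(-439793))) + h(-1801)/88922 = -4428301/((-4469026/(-439793))) + 1008/88922 = -4428301/((-4469026*(-1/439793))) + 1008*(1/88922) = -4428301/4469026/439793 + 504/44461 = -4428301*439793/4469026 + 504/44461 = -1947535781693/4469026 + 504/44461 = -86589386137463369/198697364986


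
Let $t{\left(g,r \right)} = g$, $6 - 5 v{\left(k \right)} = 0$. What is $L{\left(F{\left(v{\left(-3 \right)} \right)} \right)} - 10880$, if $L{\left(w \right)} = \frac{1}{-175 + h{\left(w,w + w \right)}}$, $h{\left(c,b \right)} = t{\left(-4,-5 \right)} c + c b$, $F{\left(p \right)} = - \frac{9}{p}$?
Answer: $- \frac{707202}{65} \approx -10880.0$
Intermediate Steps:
$v{\left(k \right)} = \frac{6}{5}$ ($v{\left(k \right)} = \frac{6}{5} - 0 = \frac{6}{5} + 0 = \frac{6}{5}$)
$h{\left(c,b \right)} = - 4 c + b c$ ($h{\left(c,b \right)} = - 4 c + c b = - 4 c + b c$)
$L{\left(w \right)} = \frac{1}{-175 + w \left(-4 + 2 w\right)}$ ($L{\left(w \right)} = \frac{1}{-175 + w \left(-4 + \left(w + w\right)\right)} = \frac{1}{-175 + w \left(-4 + 2 w\right)}$)
$L{\left(F{\left(v{\left(-3 \right)} \right)} \right)} - 10880 = \frac{1}{-175 + 2 \left(- \frac{9}{\frac{6}{5}}\right) \left(-2 - \frac{9}{\frac{6}{5}}\right)} - 10880 = \frac{1}{-175 + 2 \left(\left(-9\right) \frac{5}{6}\right) \left(-2 - \frac{15}{2}\right)} - 10880 = \frac{1}{-175 + 2 \left(- \frac{15}{2}\right) \left(-2 - \frac{15}{2}\right)} - 10880 = \frac{1}{-175 + 2 \left(- \frac{15}{2}\right) \left(- \frac{19}{2}\right)} - 10880 = \frac{1}{-175 + \frac{285}{2}} - 10880 = \frac{1}{- \frac{65}{2}} - 10880 = - \frac{2}{65} - 10880 = - \frac{707202}{65}$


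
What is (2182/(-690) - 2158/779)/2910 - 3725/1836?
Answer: -162009129323/79771859100 ≈ -2.0309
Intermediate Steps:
(2182/(-690) - 2158/779)/2910 - 3725/1836 = (2182*(-1/690) - 2158*1/779)*(1/2910) - 3725*1/1836 = (-1091/345 - 2158/779)*(1/2910) - 3725/1836 = -1594399/268755*1/2910 - 3725/1836 = -1594399/782077050 - 3725/1836 = -162009129323/79771859100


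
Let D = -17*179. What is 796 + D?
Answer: -2247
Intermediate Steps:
D = -3043
796 + D = 796 - 3043 = -2247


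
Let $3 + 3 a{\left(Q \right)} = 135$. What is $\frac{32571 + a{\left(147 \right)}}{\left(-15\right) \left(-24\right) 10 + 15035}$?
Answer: $\frac{6523}{3727} \approx 1.7502$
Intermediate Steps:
$a{\left(Q \right)} = 44$ ($a{\left(Q \right)} = -1 + \frac{1}{3} \cdot 135 = -1 + 45 = 44$)
$\frac{32571 + a{\left(147 \right)}}{\left(-15\right) \left(-24\right) 10 + 15035} = \frac{32571 + 44}{\left(-15\right) \left(-24\right) 10 + 15035} = \frac{32615}{360 \cdot 10 + 15035} = \frac{32615}{3600 + 15035} = \frac{32615}{18635} = 32615 \cdot \frac{1}{18635} = \frac{6523}{3727}$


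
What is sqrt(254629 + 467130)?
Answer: sqrt(721759) ≈ 849.56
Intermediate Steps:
sqrt(254629 + 467130) = sqrt(721759)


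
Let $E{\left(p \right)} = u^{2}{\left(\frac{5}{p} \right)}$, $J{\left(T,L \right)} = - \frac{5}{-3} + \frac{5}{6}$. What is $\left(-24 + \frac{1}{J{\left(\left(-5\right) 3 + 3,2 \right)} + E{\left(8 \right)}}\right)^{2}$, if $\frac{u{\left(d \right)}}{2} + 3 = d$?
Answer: $\frac{92313664}{160801} \approx 574.09$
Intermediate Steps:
$J{\left(T,L \right)} = \frac{5}{2}$ ($J{\left(T,L \right)} = \left(-5\right) \left(- \frac{1}{3}\right) + 5 \cdot \frac{1}{6} = \frac{5}{3} + \frac{5}{6} = \frac{5}{2}$)
$u{\left(d \right)} = -6 + 2 d$
$E{\left(p \right)} = \left(-6 + \frac{10}{p}\right)^{2}$ ($E{\left(p \right)} = \left(-6 + 2 \frac{5}{p}\right)^{2} = \left(-6 + \frac{10}{p}\right)^{2}$)
$\left(-24 + \frac{1}{J{\left(\left(-5\right) 3 + 3,2 \right)} + E{\left(8 \right)}}\right)^{2} = \left(-24 + \frac{1}{\frac{5}{2} + \frac{4 \left(-5 + 3 \cdot 8\right)^{2}}{64}}\right)^{2} = \left(-24 + \frac{1}{\frac{5}{2} + 4 \cdot \frac{1}{64} \left(-5 + 24\right)^{2}}\right)^{2} = \left(-24 + \frac{1}{\frac{5}{2} + 4 \cdot \frac{1}{64} \cdot 19^{2}}\right)^{2} = \left(-24 + \frac{1}{\frac{5}{2} + 4 \cdot \frac{1}{64} \cdot 361}\right)^{2} = \left(-24 + \frac{1}{\frac{5}{2} + \frac{361}{16}}\right)^{2} = \left(-24 + \frac{1}{\frac{401}{16}}\right)^{2} = \left(-24 + \frac{16}{401}\right)^{2} = \left(- \frac{9608}{401}\right)^{2} = \frac{92313664}{160801}$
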